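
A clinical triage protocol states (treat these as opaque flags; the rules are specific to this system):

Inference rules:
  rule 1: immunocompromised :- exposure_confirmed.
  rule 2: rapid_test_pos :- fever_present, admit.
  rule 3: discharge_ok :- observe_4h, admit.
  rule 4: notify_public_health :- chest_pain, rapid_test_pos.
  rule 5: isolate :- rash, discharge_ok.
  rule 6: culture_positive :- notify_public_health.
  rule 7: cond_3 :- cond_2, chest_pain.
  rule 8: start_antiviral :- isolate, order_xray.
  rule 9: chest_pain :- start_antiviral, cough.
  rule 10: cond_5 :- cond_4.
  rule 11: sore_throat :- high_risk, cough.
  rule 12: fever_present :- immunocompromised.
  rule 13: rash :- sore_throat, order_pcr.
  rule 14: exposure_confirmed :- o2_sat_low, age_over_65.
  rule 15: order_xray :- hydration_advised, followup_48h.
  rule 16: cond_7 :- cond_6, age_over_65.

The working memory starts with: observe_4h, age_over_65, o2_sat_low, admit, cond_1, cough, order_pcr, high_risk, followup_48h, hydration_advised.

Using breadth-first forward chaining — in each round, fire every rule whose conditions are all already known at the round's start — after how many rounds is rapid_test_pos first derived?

[1] rule 3 [discharge_ok :- observe_4h, admit.]; rule 11 [sore_throat :- high_risk, cough.]; rule 14 [exposure_confirmed :- o2_sat_low, age_over_65.]; rule 15 [order_xray :- hydration_advised, followup_48h.]. ⇒ new: discharge_ok, sore_throat, exposure_confirmed, order_xray.
[2] rule 1 [immunocompromised :- exposure_confirmed.]; rule 13 [rash :- sore_throat, order_pcr.]. ⇒ new: immunocompromised, rash.
[3] rule 5 [isolate :- rash, discharge_ok.]; rule 12 [fever_present :- immunocompromised.]. ⇒ new: isolate, fever_present.
[4] rule 2 [rapid_test_pos :- fever_present, admit.]; rule 8 [start_antiviral :- isolate, order_xray.]. ⇒ new: rapid_test_pos, start_antiviral.
rapid_test_pos first appears in round 4.

4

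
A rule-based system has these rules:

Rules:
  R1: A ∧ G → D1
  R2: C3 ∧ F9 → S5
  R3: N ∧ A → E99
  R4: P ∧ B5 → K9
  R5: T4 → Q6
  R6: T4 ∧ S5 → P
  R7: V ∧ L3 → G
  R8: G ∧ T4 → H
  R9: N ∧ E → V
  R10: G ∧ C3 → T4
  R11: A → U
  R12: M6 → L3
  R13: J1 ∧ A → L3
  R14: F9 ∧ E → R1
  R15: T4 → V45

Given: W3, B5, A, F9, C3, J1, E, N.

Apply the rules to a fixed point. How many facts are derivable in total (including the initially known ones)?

Round 1 — R2, R3, R9, R11, R13, R14, derive S5, E99, V, U, L3, R1.
Round 2 — R7, derive G.
Round 3 — R1, R10, derive D1, T4.
Round 4 — R5, R6, R8, R15, derive Q6, P, H, V45.
Round 5 — R4, derive K9.
Closure: {A, B5, C3, D1, E, E99, F9, G, H, J1, K9, L3, N, P, Q6, R1, S5, T4, U, V, V45, W3} — 22 facts.

22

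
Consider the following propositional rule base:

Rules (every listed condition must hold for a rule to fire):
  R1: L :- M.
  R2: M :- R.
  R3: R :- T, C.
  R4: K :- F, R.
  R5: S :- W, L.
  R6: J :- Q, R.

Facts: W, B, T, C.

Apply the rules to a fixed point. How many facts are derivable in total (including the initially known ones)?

Round 1 — R3, derive R.
Round 2 — R2, derive M.
Round 3 — R1, derive L.
Round 4 — R5, derive S.
Closure: {B, C, L, M, R, S, T, W} — 8 facts.

8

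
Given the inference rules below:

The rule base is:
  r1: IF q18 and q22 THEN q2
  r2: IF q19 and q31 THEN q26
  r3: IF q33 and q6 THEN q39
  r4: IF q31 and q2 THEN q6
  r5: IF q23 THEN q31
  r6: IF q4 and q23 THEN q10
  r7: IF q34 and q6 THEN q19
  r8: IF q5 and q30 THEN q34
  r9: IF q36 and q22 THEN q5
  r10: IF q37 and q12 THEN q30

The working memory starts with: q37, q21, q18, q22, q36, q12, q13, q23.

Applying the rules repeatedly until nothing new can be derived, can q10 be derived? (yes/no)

Round 1 — r1, r5, r9, r10, derive q2, q31, q5, q30.
Round 2 — r4, r8, derive q6, q34.
Round 3 — r7, derive q19.
Round 4 — r2, derive q26.
Fixed point reached. q10 is concluded only by r6; r6 needs q4 (never derived).

no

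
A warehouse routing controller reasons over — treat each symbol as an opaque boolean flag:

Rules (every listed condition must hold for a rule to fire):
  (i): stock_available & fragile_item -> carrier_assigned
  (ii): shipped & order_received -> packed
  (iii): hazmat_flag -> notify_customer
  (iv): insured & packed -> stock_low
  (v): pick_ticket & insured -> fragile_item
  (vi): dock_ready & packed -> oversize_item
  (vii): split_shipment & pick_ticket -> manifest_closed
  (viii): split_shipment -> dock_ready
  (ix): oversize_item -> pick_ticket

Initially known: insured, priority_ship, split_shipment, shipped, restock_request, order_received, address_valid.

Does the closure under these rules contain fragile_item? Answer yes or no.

yes

Round 1 fires (ii), (viii), giving packed, dock_ready.
Round 2 fires (iv), (vi), giving stock_low, oversize_item.
Round 3 fires (ix), giving pick_ticket.
Round 4 fires (v), (vii), giving fragile_item, manifest_closed.
fragile_item appears in round 4, so it is derivable.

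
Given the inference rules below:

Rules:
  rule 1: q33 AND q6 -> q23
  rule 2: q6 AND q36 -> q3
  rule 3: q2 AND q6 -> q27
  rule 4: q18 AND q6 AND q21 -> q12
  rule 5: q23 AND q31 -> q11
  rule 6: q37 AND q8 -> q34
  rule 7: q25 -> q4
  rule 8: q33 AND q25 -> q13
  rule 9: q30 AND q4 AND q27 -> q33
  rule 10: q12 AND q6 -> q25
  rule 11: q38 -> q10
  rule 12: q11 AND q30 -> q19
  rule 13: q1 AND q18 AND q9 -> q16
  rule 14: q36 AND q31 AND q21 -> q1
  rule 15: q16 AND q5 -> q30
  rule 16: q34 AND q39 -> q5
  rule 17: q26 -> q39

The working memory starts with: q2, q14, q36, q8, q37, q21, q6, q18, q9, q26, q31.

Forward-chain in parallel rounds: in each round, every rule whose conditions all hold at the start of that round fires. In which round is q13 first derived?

5

Round 1 — rule 2, rule 3, rule 4, rule 6, rule 14, rule 17, derive q3, q27, q12, q34, q1, q39.
Round 2 — rule 10, rule 13, rule 16, derive q25, q16, q5.
Round 3 — rule 7, rule 15, derive q4, q30.
Round 4 — rule 9, derive q33.
Round 5 — rule 1, rule 8, derive q23, q13.
q13 first appears in round 5.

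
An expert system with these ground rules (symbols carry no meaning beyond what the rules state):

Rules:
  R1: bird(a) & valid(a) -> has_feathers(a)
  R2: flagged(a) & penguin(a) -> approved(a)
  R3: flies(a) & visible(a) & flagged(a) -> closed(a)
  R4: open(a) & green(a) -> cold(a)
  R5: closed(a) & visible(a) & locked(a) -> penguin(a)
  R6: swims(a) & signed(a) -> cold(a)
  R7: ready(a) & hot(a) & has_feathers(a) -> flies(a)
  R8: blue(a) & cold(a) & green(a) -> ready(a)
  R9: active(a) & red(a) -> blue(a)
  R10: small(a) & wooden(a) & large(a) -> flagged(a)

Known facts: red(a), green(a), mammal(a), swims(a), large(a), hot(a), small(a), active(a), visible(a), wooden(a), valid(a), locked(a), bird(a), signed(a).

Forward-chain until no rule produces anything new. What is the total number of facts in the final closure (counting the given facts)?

Round 1: R1 [bird(a) & valid(a) -> has_feathers(a)]; R6 [swims(a) & signed(a) -> cold(a)]; R9 [active(a) & red(a) -> blue(a)]; R10 [small(a) & wooden(a) & large(a) -> flagged(a)]. New: has_feathers(a), cold(a), blue(a), flagged(a).
Round 2: R8 [blue(a) & cold(a) & green(a) -> ready(a)]. New: ready(a).
Round 3: R7 [ready(a) & hot(a) & has_feathers(a) -> flies(a)]. New: flies(a).
Round 4: R3 [flies(a) & visible(a) & flagged(a) -> closed(a)]. New: closed(a).
Round 5: R5 [closed(a) & visible(a) & locked(a) -> penguin(a)]. New: penguin(a).
Round 6: R2 [flagged(a) & penguin(a) -> approved(a)]. New: approved(a).
Closure: {active(a), approved(a), bird(a), blue(a), closed(a), cold(a), flagged(a), flies(a), green(a), has_feathers(a), hot(a), large(a), locked(a), mammal(a), penguin(a), ready(a), red(a), signed(a), small(a), swims(a), valid(a), visible(a), wooden(a)} — 23 facts.

23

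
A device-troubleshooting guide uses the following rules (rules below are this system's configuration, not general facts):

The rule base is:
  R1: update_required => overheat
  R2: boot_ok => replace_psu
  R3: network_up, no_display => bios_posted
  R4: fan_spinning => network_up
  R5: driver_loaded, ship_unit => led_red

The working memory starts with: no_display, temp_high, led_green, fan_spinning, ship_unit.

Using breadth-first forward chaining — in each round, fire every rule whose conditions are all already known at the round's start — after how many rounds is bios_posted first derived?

Round 1: R4 [fan_spinning => network_up]. Adds network_up.
Round 2: R3 [network_up, no_display => bios_posted]. Adds bios_posted.
bios_posted first appears in round 2.

2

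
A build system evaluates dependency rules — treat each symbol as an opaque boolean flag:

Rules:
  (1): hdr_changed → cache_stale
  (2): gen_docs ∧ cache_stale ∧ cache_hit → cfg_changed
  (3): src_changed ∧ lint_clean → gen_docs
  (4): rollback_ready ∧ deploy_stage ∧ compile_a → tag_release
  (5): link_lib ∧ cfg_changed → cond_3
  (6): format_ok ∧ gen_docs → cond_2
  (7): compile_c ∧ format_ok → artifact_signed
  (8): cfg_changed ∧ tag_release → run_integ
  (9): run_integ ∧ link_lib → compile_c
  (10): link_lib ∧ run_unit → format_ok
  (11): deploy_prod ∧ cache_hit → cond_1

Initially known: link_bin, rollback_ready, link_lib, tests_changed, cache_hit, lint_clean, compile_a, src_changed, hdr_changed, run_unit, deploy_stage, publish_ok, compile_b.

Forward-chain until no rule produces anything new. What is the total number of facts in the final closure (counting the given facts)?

Round 1: (1) [hdr_changed → cache_stale]; (3) [src_changed ∧ lint_clean → gen_docs]; (4) [rollback_ready ∧ deploy_stage ∧ compile_a → tag_release]; (10) [link_lib ∧ run_unit → format_ok]. New: cache_stale, gen_docs, tag_release, format_ok.
Round 2: (2) [gen_docs ∧ cache_stale ∧ cache_hit → cfg_changed]; (6) [format_ok ∧ gen_docs → cond_2]. New: cfg_changed, cond_2.
Round 3: (5) [link_lib ∧ cfg_changed → cond_3]; (8) [cfg_changed ∧ tag_release → run_integ]. New: cond_3, run_integ.
Round 4: (9) [run_integ ∧ link_lib → compile_c]. New: compile_c.
Round 5: (7) [compile_c ∧ format_ok → artifact_signed]. New: artifact_signed.
Closure: {artifact_signed, cache_hit, cache_stale, cfg_changed, compile_a, compile_b, compile_c, cond_2, cond_3, deploy_stage, format_ok, gen_docs, hdr_changed, link_bin, link_lib, lint_clean, publish_ok, rollback_ready, run_integ, run_unit, src_changed, tag_release, tests_changed} — 23 facts.

23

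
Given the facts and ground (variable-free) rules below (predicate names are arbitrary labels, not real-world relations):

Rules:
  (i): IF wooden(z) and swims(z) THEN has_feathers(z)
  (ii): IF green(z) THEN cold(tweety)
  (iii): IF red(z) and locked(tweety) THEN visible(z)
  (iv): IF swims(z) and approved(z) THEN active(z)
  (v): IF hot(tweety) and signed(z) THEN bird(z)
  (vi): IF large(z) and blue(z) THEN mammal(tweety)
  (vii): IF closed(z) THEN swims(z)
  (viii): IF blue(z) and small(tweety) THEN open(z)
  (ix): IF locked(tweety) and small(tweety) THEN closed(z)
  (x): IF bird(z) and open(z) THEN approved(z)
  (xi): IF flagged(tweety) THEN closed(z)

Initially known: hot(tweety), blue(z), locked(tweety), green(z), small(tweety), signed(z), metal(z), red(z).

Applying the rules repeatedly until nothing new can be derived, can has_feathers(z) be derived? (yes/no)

Round 1: (ii) [IF green(z) THEN cold(tweety)]; (iii) [IF red(z) and locked(tweety) THEN visible(z)]; (v) [IF hot(tweety) and signed(z) THEN bird(z)]; (viii) [IF blue(z) and small(tweety) THEN open(z)]; (ix) [IF locked(tweety) and small(tweety) THEN closed(z)]. New: cold(tweety), visible(z), bird(z), open(z), closed(z).
Round 2: (vii) [IF closed(z) THEN swims(z)]; (x) [IF bird(z) and open(z) THEN approved(z)]. New: swims(z), approved(z).
Round 3: (iv) [IF swims(z) and approved(z) THEN active(z)]. New: active(z).
Fixed point reached. has_feathers(z) is concluded only by (i); (i) needs wooden(z) (never derived).

no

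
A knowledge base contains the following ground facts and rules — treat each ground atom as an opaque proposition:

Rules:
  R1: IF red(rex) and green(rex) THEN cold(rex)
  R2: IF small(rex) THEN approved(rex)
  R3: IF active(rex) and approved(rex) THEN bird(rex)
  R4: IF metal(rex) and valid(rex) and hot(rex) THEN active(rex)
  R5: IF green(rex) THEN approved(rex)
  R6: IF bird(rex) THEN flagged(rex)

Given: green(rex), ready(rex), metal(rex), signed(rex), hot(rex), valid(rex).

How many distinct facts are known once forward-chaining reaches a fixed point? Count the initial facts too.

[1] R4 [IF metal(rex) and valid(rex) and hot(rex) THEN active(rex)]; R5 [IF green(rex) THEN approved(rex)]. ⇒ new: active(rex), approved(rex).
[2] R3 [IF active(rex) and approved(rex) THEN bird(rex)]. ⇒ new: bird(rex).
[3] R6 [IF bird(rex) THEN flagged(rex)]. ⇒ new: flagged(rex).
Closure: {active(rex), approved(rex), bird(rex), flagged(rex), green(rex), hot(rex), metal(rex), ready(rex), signed(rex), valid(rex)} — 10 facts.

10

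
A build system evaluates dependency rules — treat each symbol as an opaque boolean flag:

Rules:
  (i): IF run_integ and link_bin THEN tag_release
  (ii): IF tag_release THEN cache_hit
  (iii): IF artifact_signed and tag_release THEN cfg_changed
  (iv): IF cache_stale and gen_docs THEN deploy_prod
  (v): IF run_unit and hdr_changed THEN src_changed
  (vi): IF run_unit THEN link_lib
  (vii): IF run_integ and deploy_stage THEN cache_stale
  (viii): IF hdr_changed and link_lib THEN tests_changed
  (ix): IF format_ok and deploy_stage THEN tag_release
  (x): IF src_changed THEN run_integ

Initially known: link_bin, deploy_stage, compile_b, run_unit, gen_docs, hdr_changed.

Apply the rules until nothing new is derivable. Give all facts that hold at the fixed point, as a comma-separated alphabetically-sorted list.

Round 1: (v) [IF run_unit and hdr_changed THEN src_changed]; (vi) [IF run_unit THEN link_lib]. Adds src_changed, link_lib.
Round 2: (viii) [IF hdr_changed and link_lib THEN tests_changed]; (x) [IF src_changed THEN run_integ]. Adds tests_changed, run_integ.
Round 3: (i) [IF run_integ and link_bin THEN tag_release]; (vii) [IF run_integ and deploy_stage THEN cache_stale]. Adds tag_release, cache_stale.
Round 4: (ii) [IF tag_release THEN cache_hit]; (iv) [IF cache_stale and gen_docs THEN deploy_prod]. Adds cache_hit, deploy_prod.

cache_hit, cache_stale, compile_b, deploy_prod, deploy_stage, gen_docs, hdr_changed, link_bin, link_lib, run_integ, run_unit, src_changed, tag_release, tests_changed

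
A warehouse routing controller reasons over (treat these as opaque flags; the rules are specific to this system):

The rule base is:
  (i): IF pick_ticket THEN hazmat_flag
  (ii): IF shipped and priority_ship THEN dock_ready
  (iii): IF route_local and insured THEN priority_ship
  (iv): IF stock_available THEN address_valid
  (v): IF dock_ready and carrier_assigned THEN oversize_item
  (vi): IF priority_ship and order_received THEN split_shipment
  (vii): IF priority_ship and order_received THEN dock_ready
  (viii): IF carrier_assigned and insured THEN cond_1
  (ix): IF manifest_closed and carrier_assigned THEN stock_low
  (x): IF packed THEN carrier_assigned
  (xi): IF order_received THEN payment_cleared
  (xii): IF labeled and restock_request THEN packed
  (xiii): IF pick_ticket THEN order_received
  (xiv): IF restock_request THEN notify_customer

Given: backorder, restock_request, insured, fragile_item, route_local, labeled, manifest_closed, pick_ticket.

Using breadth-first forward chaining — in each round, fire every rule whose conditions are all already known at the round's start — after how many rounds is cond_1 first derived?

Round 1 fires (i), (iii), (xii), (xiii), (xiv), giving hazmat_flag, priority_ship, packed, order_received, notify_customer.
Round 2 fires (vi), (vii), (x), (xi), giving split_shipment, dock_ready, carrier_assigned, payment_cleared.
Round 3 fires (v), (viii), (ix), giving oversize_item, cond_1, stock_low.
cond_1 first appears in round 3.

3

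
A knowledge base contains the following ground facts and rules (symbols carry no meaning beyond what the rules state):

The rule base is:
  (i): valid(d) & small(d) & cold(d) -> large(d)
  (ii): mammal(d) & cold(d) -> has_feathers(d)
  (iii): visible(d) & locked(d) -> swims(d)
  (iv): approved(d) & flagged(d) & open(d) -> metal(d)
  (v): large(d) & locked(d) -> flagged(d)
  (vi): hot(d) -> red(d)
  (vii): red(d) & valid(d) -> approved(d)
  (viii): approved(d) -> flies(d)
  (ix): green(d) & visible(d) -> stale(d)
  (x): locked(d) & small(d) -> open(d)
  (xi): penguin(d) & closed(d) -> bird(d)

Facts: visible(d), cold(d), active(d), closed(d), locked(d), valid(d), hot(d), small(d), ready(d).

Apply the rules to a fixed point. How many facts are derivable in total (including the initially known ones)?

Round 1: (i) [valid(d) & small(d) & cold(d) -> large(d)]; (iii) [visible(d) & locked(d) -> swims(d)]; (vi) [hot(d) -> red(d)]; (x) [locked(d) & small(d) -> open(d)]. New: large(d), swims(d), red(d), open(d).
Round 2: (v) [large(d) & locked(d) -> flagged(d)]; (vii) [red(d) & valid(d) -> approved(d)]. New: flagged(d), approved(d).
Round 3: (iv) [approved(d) & flagged(d) & open(d) -> metal(d)]; (viii) [approved(d) -> flies(d)]. New: metal(d), flies(d).
Closure: {active(d), approved(d), closed(d), cold(d), flagged(d), flies(d), hot(d), large(d), locked(d), metal(d), open(d), ready(d), red(d), small(d), swims(d), valid(d), visible(d)} — 17 facts.

17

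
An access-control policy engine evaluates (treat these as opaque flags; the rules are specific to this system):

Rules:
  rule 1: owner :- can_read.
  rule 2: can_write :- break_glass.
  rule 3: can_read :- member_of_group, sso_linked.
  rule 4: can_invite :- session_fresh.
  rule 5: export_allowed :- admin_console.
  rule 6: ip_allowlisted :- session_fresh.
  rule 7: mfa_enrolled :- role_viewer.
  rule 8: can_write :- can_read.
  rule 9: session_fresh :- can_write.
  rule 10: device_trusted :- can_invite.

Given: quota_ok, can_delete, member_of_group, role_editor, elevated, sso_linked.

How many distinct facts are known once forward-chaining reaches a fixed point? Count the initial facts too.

Round 1 fires rule 3, giving can_read.
Round 2 fires rule 1, rule 8, giving owner, can_write.
Round 3 fires rule 9, giving session_fresh.
Round 4 fires rule 4, rule 6, giving can_invite, ip_allowlisted.
Round 5 fires rule 10, giving device_trusted.
Closure: {can_delete, can_invite, can_read, can_write, device_trusted, elevated, ip_allowlisted, member_of_group, owner, quota_ok, role_editor, session_fresh, sso_linked} — 13 facts.

13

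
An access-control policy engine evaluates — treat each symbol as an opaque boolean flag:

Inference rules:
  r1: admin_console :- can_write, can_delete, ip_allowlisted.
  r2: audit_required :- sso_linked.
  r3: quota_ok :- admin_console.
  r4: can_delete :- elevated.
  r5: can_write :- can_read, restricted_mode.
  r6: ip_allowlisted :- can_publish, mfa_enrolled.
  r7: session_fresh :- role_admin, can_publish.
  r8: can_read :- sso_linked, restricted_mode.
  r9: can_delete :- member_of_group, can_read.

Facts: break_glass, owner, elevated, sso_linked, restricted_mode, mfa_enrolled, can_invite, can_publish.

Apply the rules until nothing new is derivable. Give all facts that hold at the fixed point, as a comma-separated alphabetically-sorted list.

[1] r2 [audit_required :- sso_linked.]; r4 [can_delete :- elevated.]; r6 [ip_allowlisted :- can_publish, mfa_enrolled.]; r8 [can_read :- sso_linked, restricted_mode.]. ⇒ new: audit_required, can_delete, ip_allowlisted, can_read.
[2] r5 [can_write :- can_read, restricted_mode.]. ⇒ new: can_write.
[3] r1 [admin_console :- can_write, can_delete, ip_allowlisted.]. ⇒ new: admin_console.
[4] r3 [quota_ok :- admin_console.]. ⇒ new: quota_ok.

admin_console, audit_required, break_glass, can_delete, can_invite, can_publish, can_read, can_write, elevated, ip_allowlisted, mfa_enrolled, owner, quota_ok, restricted_mode, sso_linked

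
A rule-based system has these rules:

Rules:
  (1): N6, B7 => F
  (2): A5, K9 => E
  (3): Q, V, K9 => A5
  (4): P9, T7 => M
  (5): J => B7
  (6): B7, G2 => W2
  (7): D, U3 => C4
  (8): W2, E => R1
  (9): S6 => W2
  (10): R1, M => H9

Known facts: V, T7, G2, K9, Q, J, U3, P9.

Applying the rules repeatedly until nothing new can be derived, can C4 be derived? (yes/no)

no

[1] (3) [Q, V, K9 => A5]; (4) [P9, T7 => M]; (5) [J => B7]. ⇒ new: A5, M, B7.
[2] (2) [A5, K9 => E]; (6) [B7, G2 => W2]. ⇒ new: E, W2.
[3] (8) [W2, E => R1]. ⇒ new: R1.
[4] (10) [R1, M => H9]. ⇒ new: H9.
Fixed point reached. C4 is concluded only by (7); (7) needs D (never derived).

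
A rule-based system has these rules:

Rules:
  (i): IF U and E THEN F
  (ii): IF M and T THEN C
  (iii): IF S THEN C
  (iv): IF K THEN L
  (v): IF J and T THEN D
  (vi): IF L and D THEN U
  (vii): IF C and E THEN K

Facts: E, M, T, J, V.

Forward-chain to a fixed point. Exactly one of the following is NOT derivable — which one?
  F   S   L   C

S

Round 1 fires (ii), (v), giving C, D.
Round 2 fires (vii), giving K.
Round 3 fires (iv), giving L.
Round 4 fires (vi), giving U.
Round 5 fires (i), giving F.
Derived: L (round 3), F (round 5), C (round 1). S never appears in any round.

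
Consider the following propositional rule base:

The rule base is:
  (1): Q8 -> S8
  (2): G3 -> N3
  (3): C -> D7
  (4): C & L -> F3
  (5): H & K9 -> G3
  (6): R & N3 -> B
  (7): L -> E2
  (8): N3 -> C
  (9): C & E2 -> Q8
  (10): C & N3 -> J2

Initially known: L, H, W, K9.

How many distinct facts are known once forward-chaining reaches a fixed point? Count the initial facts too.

13

Round 1 fires (5), (7), giving G3, E2.
Round 2 fires (2), giving N3.
Round 3 fires (8), giving C.
Round 4 fires (3), (4), (9), (10), giving D7, F3, Q8, J2.
Round 5 fires (1), giving S8.
Closure: {C, D7, E2, F3, G3, H, J2, K9, L, N3, Q8, S8, W} — 13 facts.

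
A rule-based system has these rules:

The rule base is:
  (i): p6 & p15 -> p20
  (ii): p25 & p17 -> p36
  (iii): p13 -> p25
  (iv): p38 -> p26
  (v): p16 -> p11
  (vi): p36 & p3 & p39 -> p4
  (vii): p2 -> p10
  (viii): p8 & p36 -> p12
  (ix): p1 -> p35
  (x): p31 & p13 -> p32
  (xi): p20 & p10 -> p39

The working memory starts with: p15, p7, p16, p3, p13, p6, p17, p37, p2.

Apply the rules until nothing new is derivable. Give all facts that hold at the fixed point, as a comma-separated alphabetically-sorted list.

Round 1: (i) [p6 & p15 -> p20]; (iii) [p13 -> p25]; (v) [p16 -> p11]; (vii) [p2 -> p10]. New: p20, p25, p11, p10.
Round 2: (ii) [p25 & p17 -> p36]; (xi) [p20 & p10 -> p39]. New: p36, p39.
Round 3: (vi) [p36 & p3 & p39 -> p4]. New: p4.

p10, p11, p13, p15, p16, p17, p2, p20, p25, p3, p36, p37, p39, p4, p6, p7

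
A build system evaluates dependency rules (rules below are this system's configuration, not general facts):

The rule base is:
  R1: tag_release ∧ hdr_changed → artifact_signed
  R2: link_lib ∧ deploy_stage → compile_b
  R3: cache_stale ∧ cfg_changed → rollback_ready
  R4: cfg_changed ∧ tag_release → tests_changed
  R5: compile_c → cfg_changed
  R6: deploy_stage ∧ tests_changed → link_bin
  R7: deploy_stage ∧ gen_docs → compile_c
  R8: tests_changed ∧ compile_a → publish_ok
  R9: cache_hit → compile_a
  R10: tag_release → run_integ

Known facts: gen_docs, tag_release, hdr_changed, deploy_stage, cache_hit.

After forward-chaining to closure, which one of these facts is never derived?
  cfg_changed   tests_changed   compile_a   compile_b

compile_b

Round 1: R1 [tag_release ∧ hdr_changed → artifact_signed]; R7 [deploy_stage ∧ gen_docs → compile_c]; R9 [cache_hit → compile_a]; R10 [tag_release → run_integ]. Adds artifact_signed, compile_c, compile_a, run_integ.
Round 2: R5 [compile_c → cfg_changed]. Adds cfg_changed.
Round 3: R4 [cfg_changed ∧ tag_release → tests_changed]. Adds tests_changed.
Round 4: R6 [deploy_stage ∧ tests_changed → link_bin]; R8 [tests_changed ∧ compile_a → publish_ok]. Adds link_bin, publish_ok.
Derived: compile_a (round 1), cfg_changed (round 2), tests_changed (round 3). compile_b never appears in any round.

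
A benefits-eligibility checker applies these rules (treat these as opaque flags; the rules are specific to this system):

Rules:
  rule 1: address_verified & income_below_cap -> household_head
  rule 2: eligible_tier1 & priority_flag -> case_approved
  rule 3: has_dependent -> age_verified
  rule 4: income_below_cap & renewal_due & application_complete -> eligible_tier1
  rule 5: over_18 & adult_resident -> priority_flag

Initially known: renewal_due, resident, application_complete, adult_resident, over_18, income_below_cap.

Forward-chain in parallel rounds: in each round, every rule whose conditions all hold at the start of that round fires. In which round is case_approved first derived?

Round 1 fires rule 4, rule 5, giving eligible_tier1, priority_flag.
Round 2 fires rule 2, giving case_approved.
case_approved first appears in round 2.

2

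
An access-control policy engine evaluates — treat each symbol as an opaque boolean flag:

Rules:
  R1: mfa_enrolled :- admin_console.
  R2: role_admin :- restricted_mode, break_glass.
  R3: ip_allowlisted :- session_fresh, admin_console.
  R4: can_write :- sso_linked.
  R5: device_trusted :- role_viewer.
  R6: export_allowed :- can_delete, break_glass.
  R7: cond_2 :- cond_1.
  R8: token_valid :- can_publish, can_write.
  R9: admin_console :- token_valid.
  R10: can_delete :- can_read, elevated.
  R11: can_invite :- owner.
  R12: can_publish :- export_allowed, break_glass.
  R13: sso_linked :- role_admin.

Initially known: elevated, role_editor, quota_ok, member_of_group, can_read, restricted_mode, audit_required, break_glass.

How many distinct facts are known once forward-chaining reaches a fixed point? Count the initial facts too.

17

Round 1: R2 [role_admin :- restricted_mode, break_glass.]; R10 [can_delete :- can_read, elevated.]. Adds role_admin, can_delete.
Round 2: R6 [export_allowed :- can_delete, break_glass.]; R13 [sso_linked :- role_admin.]. Adds export_allowed, sso_linked.
Round 3: R4 [can_write :- sso_linked.]; R12 [can_publish :- export_allowed, break_glass.]. Adds can_write, can_publish.
Round 4: R8 [token_valid :- can_publish, can_write.]. Adds token_valid.
Round 5: R9 [admin_console :- token_valid.]. Adds admin_console.
Round 6: R1 [mfa_enrolled :- admin_console.]. Adds mfa_enrolled.
Closure: {admin_console, audit_required, break_glass, can_delete, can_publish, can_read, can_write, elevated, export_allowed, member_of_group, mfa_enrolled, quota_ok, restricted_mode, role_admin, role_editor, sso_linked, token_valid} — 17 facts.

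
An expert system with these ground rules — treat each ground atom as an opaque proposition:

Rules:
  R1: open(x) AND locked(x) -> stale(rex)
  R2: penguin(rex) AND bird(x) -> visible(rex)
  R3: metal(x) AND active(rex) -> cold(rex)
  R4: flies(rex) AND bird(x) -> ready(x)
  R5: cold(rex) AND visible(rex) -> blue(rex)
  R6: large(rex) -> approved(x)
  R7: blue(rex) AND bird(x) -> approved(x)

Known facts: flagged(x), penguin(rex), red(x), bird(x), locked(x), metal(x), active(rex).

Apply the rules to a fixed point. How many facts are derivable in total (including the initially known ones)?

11

Round 1 fires R2, R3, giving visible(rex), cold(rex).
Round 2 fires R5, giving blue(rex).
Round 3 fires R7, giving approved(x).
Closure: {active(rex), approved(x), bird(x), blue(rex), cold(rex), flagged(x), locked(x), metal(x), penguin(rex), red(x), visible(rex)} — 11 facts.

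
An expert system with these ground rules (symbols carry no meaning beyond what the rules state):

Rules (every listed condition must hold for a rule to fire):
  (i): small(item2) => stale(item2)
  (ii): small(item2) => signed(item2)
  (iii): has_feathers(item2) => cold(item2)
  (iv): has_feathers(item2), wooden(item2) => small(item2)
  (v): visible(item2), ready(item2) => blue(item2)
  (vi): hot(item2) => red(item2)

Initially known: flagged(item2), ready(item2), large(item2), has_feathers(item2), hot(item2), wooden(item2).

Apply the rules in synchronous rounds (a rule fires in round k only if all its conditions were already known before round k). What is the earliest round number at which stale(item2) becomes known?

2

Round 1 — (iii), (iv), (vi), derive cold(item2), small(item2), red(item2).
Round 2 — (i), (ii), derive stale(item2), signed(item2).
stale(item2) first appears in round 2.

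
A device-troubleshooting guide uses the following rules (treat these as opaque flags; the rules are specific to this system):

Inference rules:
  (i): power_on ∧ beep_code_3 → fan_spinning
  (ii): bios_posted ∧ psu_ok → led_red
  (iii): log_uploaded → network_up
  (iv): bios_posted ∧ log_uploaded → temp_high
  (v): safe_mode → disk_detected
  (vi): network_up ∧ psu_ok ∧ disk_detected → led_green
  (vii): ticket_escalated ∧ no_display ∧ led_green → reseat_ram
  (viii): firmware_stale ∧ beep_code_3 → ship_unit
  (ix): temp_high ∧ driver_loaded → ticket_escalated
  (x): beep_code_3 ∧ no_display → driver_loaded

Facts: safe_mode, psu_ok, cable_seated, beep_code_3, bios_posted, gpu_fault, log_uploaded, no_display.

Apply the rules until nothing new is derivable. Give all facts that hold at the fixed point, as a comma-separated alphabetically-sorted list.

beep_code_3, bios_posted, cable_seated, disk_detected, driver_loaded, gpu_fault, led_green, led_red, log_uploaded, network_up, no_display, psu_ok, reseat_ram, safe_mode, temp_high, ticket_escalated

[1] (ii) [bios_posted ∧ psu_ok → led_red]; (iii) [log_uploaded → network_up]; (iv) [bios_posted ∧ log_uploaded → temp_high]; (v) [safe_mode → disk_detected]; (x) [beep_code_3 ∧ no_display → driver_loaded]. ⇒ new: led_red, network_up, temp_high, disk_detected, driver_loaded.
[2] (vi) [network_up ∧ psu_ok ∧ disk_detected → led_green]; (ix) [temp_high ∧ driver_loaded → ticket_escalated]. ⇒ new: led_green, ticket_escalated.
[3] (vii) [ticket_escalated ∧ no_display ∧ led_green → reseat_ram]. ⇒ new: reseat_ram.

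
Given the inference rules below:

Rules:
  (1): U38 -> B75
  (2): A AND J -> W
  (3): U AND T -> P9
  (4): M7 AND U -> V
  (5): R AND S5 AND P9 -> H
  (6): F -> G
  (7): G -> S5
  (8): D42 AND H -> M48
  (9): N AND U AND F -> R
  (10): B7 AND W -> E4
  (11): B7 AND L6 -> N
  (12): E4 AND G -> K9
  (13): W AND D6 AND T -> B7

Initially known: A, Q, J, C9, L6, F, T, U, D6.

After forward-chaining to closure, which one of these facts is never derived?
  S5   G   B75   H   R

Round 1 — (2), (3), (6), derive W, P9, G.
Round 2 — (7), (13), derive S5, B7.
Round 3 — (10), (11), derive E4, N.
Round 4 — (9), (12), derive R, K9.
Round 5 — (5), derive H.
Derived: R (round 4), G (round 1), H (round 5), S5 (round 2). B75 never appears in any round.

B75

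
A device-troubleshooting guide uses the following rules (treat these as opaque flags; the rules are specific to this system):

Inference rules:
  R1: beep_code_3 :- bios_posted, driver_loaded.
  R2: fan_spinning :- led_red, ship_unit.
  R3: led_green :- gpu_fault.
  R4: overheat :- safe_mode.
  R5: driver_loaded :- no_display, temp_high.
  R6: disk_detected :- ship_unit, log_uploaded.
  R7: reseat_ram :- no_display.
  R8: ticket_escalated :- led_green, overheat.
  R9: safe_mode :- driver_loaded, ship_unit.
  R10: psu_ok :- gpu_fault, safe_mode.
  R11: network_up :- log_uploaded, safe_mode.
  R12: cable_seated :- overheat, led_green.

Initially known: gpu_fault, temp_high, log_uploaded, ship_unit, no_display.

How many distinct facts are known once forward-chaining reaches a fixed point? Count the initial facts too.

Round 1: R3 [led_green :- gpu_fault.]; R5 [driver_loaded :- no_display, temp_high.]; R6 [disk_detected :- ship_unit, log_uploaded.]; R7 [reseat_ram :- no_display.]. Adds led_green, driver_loaded, disk_detected, reseat_ram.
Round 2: R9 [safe_mode :- driver_loaded, ship_unit.]. Adds safe_mode.
Round 3: R4 [overheat :- safe_mode.]; R10 [psu_ok :- gpu_fault, safe_mode.]; R11 [network_up :- log_uploaded, safe_mode.]. Adds overheat, psu_ok, network_up.
Round 4: R8 [ticket_escalated :- led_green, overheat.]; R12 [cable_seated :- overheat, led_green.]. Adds ticket_escalated, cable_seated.
Closure: {cable_seated, disk_detected, driver_loaded, gpu_fault, led_green, log_uploaded, network_up, no_display, overheat, psu_ok, reseat_ram, safe_mode, ship_unit, temp_high, ticket_escalated} — 15 facts.

15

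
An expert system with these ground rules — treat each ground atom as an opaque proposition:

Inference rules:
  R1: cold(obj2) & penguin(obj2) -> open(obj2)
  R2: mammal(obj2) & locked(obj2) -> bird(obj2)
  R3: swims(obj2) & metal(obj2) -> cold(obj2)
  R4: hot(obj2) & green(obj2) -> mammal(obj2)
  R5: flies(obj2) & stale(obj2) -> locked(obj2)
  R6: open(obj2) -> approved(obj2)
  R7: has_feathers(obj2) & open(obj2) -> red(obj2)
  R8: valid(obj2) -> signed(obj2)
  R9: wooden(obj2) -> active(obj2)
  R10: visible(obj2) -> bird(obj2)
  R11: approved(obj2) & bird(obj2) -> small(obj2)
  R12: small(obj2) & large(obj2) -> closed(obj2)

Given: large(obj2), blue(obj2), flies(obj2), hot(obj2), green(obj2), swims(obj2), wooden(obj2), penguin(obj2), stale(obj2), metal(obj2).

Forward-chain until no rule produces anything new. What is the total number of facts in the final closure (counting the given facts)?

19

Round 1 fires R3, R4, R5, R9, giving cold(obj2), mammal(obj2), locked(obj2), active(obj2).
Round 2 fires R1, R2, giving open(obj2), bird(obj2).
Round 3 fires R6, giving approved(obj2).
Round 4 fires R11, giving small(obj2).
Round 5 fires R12, giving closed(obj2).
Closure: {active(obj2), approved(obj2), bird(obj2), blue(obj2), closed(obj2), cold(obj2), flies(obj2), green(obj2), hot(obj2), large(obj2), locked(obj2), mammal(obj2), metal(obj2), open(obj2), penguin(obj2), small(obj2), stale(obj2), swims(obj2), wooden(obj2)} — 19 facts.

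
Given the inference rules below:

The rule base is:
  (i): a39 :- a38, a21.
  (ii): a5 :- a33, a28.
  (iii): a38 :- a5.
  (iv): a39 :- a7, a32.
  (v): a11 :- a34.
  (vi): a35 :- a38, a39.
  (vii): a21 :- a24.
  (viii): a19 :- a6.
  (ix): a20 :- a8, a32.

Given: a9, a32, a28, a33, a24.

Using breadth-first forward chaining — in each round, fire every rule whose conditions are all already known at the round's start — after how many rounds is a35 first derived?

4

Round 1 — (ii), (vii), derive a5, a21.
Round 2 — (iii), derive a38.
Round 3 — (i), derive a39.
Round 4 — (vi), derive a35.
a35 first appears in round 4.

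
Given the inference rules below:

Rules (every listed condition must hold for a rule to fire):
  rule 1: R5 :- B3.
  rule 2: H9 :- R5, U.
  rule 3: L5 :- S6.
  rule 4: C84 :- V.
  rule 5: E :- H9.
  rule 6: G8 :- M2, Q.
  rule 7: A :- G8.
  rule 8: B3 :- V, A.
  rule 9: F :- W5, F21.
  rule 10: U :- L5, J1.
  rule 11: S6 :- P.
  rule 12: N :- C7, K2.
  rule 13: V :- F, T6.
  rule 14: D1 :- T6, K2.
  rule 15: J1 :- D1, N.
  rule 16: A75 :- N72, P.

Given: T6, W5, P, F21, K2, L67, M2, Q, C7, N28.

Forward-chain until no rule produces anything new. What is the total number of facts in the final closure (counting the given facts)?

25

Round 1 — rule 6, rule 9, rule 11, rule 12, rule 14, derive G8, F, S6, N, D1.
Round 2 — rule 3, rule 7, rule 13, rule 15, derive L5, A, V, J1.
Round 3 — rule 4, rule 8, rule 10, derive C84, B3, U.
Round 4 — rule 1, derive R5.
Round 5 — rule 2, derive H9.
Round 6 — rule 5, derive E.
Closure: {A, B3, C7, C84, D1, E, F, F21, G8, H9, J1, K2, L5, L67, M2, N, N28, P, Q, R5, S6, T6, U, V, W5} — 25 facts.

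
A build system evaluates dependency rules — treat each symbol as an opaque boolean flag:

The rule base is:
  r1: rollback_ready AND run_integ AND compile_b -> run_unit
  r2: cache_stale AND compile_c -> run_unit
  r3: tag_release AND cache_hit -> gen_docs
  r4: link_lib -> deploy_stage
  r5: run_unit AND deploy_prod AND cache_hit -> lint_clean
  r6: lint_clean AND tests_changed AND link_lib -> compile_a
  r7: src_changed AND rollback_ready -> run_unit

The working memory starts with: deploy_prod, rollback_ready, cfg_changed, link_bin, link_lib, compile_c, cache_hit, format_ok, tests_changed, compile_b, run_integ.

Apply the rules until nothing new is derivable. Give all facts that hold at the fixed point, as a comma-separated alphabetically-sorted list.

cache_hit, cfg_changed, compile_a, compile_b, compile_c, deploy_prod, deploy_stage, format_ok, link_bin, link_lib, lint_clean, rollback_ready, run_integ, run_unit, tests_changed

Round 1: r1 [rollback_ready AND run_integ AND compile_b -> run_unit]; r4 [link_lib -> deploy_stage]. New: run_unit, deploy_stage.
Round 2: r5 [run_unit AND deploy_prod AND cache_hit -> lint_clean]. New: lint_clean.
Round 3: r6 [lint_clean AND tests_changed AND link_lib -> compile_a]. New: compile_a.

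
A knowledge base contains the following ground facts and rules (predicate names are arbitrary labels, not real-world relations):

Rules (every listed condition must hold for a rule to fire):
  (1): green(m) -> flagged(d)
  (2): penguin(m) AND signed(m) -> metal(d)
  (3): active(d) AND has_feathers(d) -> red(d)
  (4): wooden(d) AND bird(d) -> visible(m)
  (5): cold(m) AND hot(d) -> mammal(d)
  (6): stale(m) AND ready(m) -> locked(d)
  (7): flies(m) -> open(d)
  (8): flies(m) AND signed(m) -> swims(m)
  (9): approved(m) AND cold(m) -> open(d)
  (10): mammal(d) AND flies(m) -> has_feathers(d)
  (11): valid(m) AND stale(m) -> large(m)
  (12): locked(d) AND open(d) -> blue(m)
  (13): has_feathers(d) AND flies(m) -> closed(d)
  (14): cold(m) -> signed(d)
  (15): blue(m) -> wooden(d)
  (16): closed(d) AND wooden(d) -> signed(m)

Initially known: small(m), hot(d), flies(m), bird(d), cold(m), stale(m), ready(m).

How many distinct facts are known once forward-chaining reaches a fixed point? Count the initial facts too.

Round 1 fires (5), (6), (7), (14), giving mammal(d), locked(d), open(d), signed(d).
Round 2 fires (10), (12), giving has_feathers(d), blue(m).
Round 3 fires (13), (15), giving closed(d), wooden(d).
Round 4 fires (4), (16), giving visible(m), signed(m).
Round 5 fires (8), giving swims(m).
Closure: {bird(d), blue(m), closed(d), cold(m), flies(m), has_feathers(d), hot(d), locked(d), mammal(d), open(d), ready(m), signed(d), signed(m), small(m), stale(m), swims(m), visible(m), wooden(d)} — 18 facts.

18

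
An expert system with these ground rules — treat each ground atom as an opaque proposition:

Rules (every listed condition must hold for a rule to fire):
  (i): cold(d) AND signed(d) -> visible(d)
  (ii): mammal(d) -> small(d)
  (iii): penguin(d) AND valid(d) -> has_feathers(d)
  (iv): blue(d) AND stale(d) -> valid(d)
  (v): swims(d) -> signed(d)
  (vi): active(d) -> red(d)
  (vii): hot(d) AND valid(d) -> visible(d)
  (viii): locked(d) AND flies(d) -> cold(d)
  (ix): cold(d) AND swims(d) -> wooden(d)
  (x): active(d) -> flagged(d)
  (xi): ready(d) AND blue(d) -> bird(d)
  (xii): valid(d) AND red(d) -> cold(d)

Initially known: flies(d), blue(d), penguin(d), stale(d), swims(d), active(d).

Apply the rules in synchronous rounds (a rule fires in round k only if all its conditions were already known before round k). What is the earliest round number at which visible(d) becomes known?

[1] (iv) [blue(d) AND stale(d) -> valid(d)]; (v) [swims(d) -> signed(d)]; (vi) [active(d) -> red(d)]; (x) [active(d) -> flagged(d)]. ⇒ new: valid(d), signed(d), red(d), flagged(d).
[2] (iii) [penguin(d) AND valid(d) -> has_feathers(d)]; (xii) [valid(d) AND red(d) -> cold(d)]. ⇒ new: has_feathers(d), cold(d).
[3] (i) [cold(d) AND signed(d) -> visible(d)]; (ix) [cold(d) AND swims(d) -> wooden(d)]. ⇒ new: visible(d), wooden(d).
visible(d) first appears in round 3.

3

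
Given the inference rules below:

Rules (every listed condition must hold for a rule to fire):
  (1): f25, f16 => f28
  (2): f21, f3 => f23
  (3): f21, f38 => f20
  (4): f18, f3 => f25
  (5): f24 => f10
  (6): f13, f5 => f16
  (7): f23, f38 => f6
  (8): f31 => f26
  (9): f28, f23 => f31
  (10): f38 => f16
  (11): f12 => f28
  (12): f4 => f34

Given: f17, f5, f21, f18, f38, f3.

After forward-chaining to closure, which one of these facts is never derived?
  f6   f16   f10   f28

[1] (2) [f21, f3 => f23]; (3) [f21, f38 => f20]; (4) [f18, f3 => f25]; (10) [f38 => f16]. ⇒ new: f23, f20, f25, f16.
[2] (1) [f25, f16 => f28]; (7) [f23, f38 => f6]. ⇒ new: f28, f6.
[3] (9) [f28, f23 => f31]. ⇒ new: f31.
[4] (8) [f31 => f26]. ⇒ new: f26.
Derived: f16 (round 1), f6 (round 2), f28 (round 2). f10 never appears in any round.

f10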